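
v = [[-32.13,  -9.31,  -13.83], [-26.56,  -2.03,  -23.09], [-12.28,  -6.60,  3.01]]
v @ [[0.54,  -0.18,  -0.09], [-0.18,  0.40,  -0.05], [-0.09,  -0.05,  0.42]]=[[-14.43,2.75,-2.45], [-11.90,5.12,-7.21], [-5.71,-0.58,2.7]]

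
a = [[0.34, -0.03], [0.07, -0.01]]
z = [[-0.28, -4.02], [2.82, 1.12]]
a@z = [[-0.18, -1.40], [-0.05, -0.29]]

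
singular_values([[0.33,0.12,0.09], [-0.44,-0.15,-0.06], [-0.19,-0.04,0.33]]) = [0.61, 0.35, 0.0]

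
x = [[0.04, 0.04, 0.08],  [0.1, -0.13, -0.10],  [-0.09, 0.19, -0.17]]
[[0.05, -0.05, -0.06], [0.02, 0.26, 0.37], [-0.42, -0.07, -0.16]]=x @ [[-0.05, 0.99, 1.41], [-1.13, -0.60, -1.03], [1.26, -0.8, -0.94]]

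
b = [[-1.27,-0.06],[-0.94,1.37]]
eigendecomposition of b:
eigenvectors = [[-0.94, 0.02], [-0.33, -1.00]]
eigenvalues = [-1.29, 1.39]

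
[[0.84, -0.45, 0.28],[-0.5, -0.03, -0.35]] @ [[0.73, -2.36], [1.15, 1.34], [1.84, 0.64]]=[[0.61, -2.41],[-1.04, 0.92]]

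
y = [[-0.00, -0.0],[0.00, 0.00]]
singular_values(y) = [-0.0, 0.0]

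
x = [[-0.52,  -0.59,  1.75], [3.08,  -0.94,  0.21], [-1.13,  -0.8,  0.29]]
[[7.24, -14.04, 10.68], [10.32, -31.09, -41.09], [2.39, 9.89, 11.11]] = x @[[1.8, -10.04, -12.16], [-4.37, -2.47, 4.78], [3.20, -11.84, 4.1]]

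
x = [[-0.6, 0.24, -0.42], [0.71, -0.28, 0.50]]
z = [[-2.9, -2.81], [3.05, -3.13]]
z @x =[[-0.26, 0.09, -0.19], [-4.05, 1.61, -2.85]]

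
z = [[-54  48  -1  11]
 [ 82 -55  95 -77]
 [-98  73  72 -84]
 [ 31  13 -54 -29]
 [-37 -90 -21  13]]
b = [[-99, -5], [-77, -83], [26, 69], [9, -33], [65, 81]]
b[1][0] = -77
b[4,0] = 65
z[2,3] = -84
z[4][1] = -90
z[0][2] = -1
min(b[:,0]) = -99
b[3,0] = 9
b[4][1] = 81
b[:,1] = [-5, -83, 69, -33, 81]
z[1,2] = 95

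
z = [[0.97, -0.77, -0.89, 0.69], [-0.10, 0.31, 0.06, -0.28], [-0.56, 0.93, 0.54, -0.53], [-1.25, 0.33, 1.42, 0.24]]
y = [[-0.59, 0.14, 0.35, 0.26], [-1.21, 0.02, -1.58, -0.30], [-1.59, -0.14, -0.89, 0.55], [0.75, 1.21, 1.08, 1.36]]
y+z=[[0.38, -0.63, -0.54, 0.95], [-1.31, 0.33, -1.52, -0.58], [-2.15, 0.79, -0.35, 0.02], [-0.5, 1.54, 2.50, 1.6]]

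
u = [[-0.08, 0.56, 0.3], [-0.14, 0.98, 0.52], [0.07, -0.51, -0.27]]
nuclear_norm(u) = 1.42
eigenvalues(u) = [(0.63+0j), 0j, -0j]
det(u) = 0.00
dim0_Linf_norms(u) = [0.14, 0.98, 0.52]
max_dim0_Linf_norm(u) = 0.98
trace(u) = 0.63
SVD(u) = [[-0.45, -0.58, 0.67], [-0.79, -0.08, -0.61], [0.41, -0.81, -0.42]] @ diag([1.4136080891099598, 0.0028847485785914186, 0.0019617921720747264]) @ [[0.12,-0.88,-0.47], [0.74,0.39,-0.54], [0.66,-0.28,0.70]]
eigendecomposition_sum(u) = [[-0.08-0.00j, (0.56+0j), (0.3+0j)], [-0.14-0.00j, 0.98+0.00j, (0.52+0j)], [(0.07+0j), (-0.51-0j), (-0.27-0j)]] + [[0.00+0.00j,0.00-0.00j,0.00-0.00j],[0.00+0.00j,(-0-0j),-0.00-0.00j],[(-0+0j),0j,0j]] + [[0.00-0.00j, 0.00+0.00j, 0j], [-0j, (-0+0j), -0.00+0.00j], [-0.00-0.00j, 0.00-0.00j, 0.00-0.00j]]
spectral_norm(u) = 1.41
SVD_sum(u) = [[-0.08,0.56,0.3], [-0.14,0.98,0.52], [0.07,-0.51,-0.27]] + [[-0.00, -0.00, 0.0],  [-0.0, -0.0, 0.00],  [-0.0, -0.0, 0.0]] + [[0.0, -0.0, 0.0], [-0.00, 0.0, -0.00], [-0.0, 0.00, -0.0]]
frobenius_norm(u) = 1.41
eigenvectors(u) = [[-0.45+0.00j,0.07+0.59j,0.07-0.59j],[-0.79+0.00j,0.38+0.09j,0.38-0.09j],[(0.41+0j),-0.70+0.00j,(-0.7-0j)]]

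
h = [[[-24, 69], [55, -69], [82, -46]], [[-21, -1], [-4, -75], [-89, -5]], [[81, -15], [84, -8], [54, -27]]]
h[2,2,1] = -27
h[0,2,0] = 82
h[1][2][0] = -89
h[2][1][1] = -8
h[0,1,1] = -69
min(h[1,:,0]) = -89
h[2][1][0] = 84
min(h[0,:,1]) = -69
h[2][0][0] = 81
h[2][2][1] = -27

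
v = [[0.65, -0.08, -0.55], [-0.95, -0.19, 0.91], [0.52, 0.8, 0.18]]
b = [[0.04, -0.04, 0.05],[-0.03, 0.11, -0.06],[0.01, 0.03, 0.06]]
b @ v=[[0.09, 0.04, -0.05],  [-0.16, -0.07, 0.11],  [0.01, 0.04, 0.03]]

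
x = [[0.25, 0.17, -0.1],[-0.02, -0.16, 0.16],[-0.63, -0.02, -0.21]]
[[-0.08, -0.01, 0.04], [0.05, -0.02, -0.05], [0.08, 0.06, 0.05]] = x@[[-0.18, -0.10, -0.05], [-0.09, 0.12, 0.21], [0.19, 0.01, -0.13]]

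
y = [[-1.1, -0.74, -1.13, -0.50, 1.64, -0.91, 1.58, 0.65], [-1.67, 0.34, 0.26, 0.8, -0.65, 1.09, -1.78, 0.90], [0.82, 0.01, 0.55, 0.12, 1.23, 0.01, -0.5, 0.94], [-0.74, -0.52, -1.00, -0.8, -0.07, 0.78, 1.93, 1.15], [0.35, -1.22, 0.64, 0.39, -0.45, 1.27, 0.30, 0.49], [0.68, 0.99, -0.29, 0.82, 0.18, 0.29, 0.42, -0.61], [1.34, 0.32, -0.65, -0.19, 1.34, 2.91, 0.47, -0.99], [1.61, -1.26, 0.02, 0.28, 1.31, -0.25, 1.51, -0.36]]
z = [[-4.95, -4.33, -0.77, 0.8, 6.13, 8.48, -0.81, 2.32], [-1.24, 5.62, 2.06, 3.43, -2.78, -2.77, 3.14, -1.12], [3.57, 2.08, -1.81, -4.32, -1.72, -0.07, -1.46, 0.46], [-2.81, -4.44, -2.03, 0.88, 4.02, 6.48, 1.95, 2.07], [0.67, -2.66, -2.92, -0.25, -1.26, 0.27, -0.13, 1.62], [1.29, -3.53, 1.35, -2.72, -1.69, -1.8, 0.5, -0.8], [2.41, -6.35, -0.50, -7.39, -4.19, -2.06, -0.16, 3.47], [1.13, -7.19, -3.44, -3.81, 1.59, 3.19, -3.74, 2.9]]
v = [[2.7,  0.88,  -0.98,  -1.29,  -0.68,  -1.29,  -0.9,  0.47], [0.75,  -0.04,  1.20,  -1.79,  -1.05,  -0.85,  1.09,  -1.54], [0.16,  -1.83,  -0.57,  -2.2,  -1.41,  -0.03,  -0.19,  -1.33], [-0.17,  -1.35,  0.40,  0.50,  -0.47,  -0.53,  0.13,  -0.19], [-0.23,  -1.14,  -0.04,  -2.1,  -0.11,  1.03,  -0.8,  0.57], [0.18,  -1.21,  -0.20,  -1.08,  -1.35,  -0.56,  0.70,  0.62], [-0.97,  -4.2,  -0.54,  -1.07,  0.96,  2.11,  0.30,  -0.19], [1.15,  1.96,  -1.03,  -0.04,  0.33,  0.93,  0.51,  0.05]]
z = y @ v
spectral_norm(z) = 18.95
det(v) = -204.52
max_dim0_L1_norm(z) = 36.2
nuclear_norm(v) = 21.38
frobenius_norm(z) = 26.05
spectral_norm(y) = 4.68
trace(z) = -0.58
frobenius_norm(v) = 9.28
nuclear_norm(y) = 18.61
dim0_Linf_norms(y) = [1.67, 1.26, 1.13, 0.82, 1.64, 2.91, 1.93, 1.15]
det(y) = 43.03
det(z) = -8716.10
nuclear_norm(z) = 51.93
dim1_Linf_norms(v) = [2.7, 1.79, 2.2, 1.35, 2.1, 1.35, 4.2, 1.96]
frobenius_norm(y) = 7.75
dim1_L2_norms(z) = [12.65, 8.7, 6.66, 9.94, 4.52, 5.51, 11.61, 10.7]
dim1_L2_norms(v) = [3.72, 3.25, 3.51, 1.68, 2.79, 2.39, 5.05, 2.73]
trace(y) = -1.06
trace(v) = 2.27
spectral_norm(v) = 6.33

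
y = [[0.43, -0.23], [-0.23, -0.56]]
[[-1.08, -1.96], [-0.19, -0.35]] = y @ [[-1.91, -3.47], [1.13, 2.05]]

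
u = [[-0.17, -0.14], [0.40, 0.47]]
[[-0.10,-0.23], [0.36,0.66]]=u @ [[-0.09, 0.64], [0.84, 0.86]]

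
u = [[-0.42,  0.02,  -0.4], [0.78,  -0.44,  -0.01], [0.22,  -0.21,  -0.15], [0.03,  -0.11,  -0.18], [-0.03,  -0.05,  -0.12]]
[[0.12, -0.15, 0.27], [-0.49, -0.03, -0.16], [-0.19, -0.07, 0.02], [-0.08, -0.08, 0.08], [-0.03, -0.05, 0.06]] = u@ [[-0.31, -0.16, -0.35], [0.56, -0.22, -0.25], [0.06, 0.53, -0.33]]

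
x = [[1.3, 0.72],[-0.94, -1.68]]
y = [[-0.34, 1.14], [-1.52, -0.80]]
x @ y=[[-1.54, 0.91], [2.87, 0.27]]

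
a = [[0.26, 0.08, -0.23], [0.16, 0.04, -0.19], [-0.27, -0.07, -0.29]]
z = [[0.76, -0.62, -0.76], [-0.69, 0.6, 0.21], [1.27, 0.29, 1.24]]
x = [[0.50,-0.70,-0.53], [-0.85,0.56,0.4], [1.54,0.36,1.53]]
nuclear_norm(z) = 3.54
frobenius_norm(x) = 2.66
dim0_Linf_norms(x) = [1.54, 0.7, 1.53]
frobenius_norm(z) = 2.38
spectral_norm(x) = 2.22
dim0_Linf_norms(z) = [1.27, 0.62, 1.24]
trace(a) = 0.01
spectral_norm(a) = 0.44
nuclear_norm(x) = 3.79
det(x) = -0.37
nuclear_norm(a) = 0.85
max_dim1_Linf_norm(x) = 1.54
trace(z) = 2.60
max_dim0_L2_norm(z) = 1.63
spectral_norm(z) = 1.82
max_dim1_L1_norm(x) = 3.43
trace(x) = 2.59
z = x + a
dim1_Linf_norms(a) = [0.26, 0.19, 0.29]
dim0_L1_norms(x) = [2.89, 1.62, 2.46]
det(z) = 0.55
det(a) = 0.00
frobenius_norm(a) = 0.59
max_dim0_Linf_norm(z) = 1.27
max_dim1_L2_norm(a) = 0.4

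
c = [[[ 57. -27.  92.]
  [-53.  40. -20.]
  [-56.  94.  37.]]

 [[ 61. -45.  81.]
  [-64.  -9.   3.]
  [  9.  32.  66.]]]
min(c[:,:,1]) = -45.0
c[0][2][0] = -56.0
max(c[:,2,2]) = 66.0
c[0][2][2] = 37.0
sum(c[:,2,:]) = 182.0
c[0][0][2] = 92.0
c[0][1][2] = -20.0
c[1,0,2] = 81.0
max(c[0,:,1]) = 94.0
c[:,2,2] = [37.0, 66.0]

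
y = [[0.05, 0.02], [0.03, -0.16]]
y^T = [[0.05, 0.03], [0.02, -0.16]]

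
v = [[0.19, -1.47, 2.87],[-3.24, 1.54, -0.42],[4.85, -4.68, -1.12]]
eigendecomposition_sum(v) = [[2.18, -2.03, 1.06],[-2.06, 1.92, -1.01],[3.02, -2.81, 1.47]] + [[-1.92, 2.11, 2.83], [-1.11, 1.22, 1.63], [1.82, -2.01, -2.68]] + [[-0.07, -1.56, -1.02], [-0.07, -1.6, -1.04], [0.01, 0.14, 0.09]]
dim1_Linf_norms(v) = [2.87, 3.24, 4.85]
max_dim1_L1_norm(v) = 10.65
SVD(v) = [[-0.12, -0.97, 0.19], [0.45, 0.12, 0.89], [-0.89, 0.19, 0.42]] @ diag([7.657887619128637, 3.1642106843359676, 1.226102751783252]) @ [[-0.75, 0.65, 0.06], [0.12, 0.22, -0.97], [-0.65, -0.72, -0.25]]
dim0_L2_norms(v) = [5.84, 5.14, 3.11]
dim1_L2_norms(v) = [3.23, 3.61, 6.83]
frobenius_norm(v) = 8.38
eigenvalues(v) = [5.57, -3.38, -1.58]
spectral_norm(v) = 7.66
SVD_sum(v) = [[0.70, -0.61, -0.06],[-2.58, 2.24, 0.20],[5.11, -4.44, -0.4]] + [[-0.36, -0.69, 2.98], [0.04, 0.08, -0.36], [0.07, 0.14, -0.59]] + [[-0.15, -0.17, -0.06], [-0.7, -0.78, -0.27], [-0.33, -0.37, -0.13]]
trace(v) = 0.61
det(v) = 29.71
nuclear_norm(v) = 12.05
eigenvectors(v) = [[-0.51, 0.67, 0.70],[0.48, 0.39, 0.72],[-0.71, -0.64, -0.06]]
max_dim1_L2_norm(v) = 6.83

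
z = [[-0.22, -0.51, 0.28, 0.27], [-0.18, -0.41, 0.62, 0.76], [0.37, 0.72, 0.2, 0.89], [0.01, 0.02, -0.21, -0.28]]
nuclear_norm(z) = 2.60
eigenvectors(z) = [[(0.57+0j), (-0.18+0.17j), (-0.18-0.17j), (-0.91+0j)], [0.68+0.00j, 0.47-0.05j, (0.47+0.05j), 0.36+0.00j], [-0.44+0.00j, 0.79+0.00j, 0.79-0.00j, (-0.17+0j)], [(-0.13+0j), (-0.3+0.09j), (-0.3-0.09j), (0.12+0j)]]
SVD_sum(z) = [[0.02, 0.02, 0.15, 0.28], [0.05, 0.06, 0.43, 0.81], [0.05, 0.06, 0.44, 0.83], [-0.02, -0.02, -0.16, -0.30]] + [[-0.24, -0.51, 0.17, -0.04], [-0.23, -0.48, 0.16, -0.04], [0.32, 0.66, -0.23, 0.05], [0.03, 0.06, -0.02, 0.00]] + [[0.00, -0.02, -0.05, 0.03], [-0.0, 0.01, 0.02, -0.01], [0.00, -0.01, -0.02, 0.01], [0.00, -0.01, -0.03, 0.02]] + [[0.0, -0.0, 0.0, -0.00], [-0.0, 0.0, -0.00, 0.0], [0.00, -0.0, 0.0, -0.00], [-0.00, 0.00, -0.00, 0.00]]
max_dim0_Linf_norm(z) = 0.89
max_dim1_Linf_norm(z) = 0.89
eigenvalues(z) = [(-1.11+0j), (0.2+0.14j), (0.2-0.14j), 0j]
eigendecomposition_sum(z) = [[(-0.23-0j), -0.49+0.00j, 0.31-0.00j, (0.19-0j)], [-0.28-0.00j, (-0.59+0j), 0.38-0.00j, 0.23-0.00j], [(0.18+0j), 0.38-0.00j, (-0.24+0j), (-0.15+0j)], [(0.05+0j), 0.12-0.00j, -0.07+0.00j, -0.05+0.00j]] + [[(0.01+0.05j),  (-0.01+0.07j),  -0.02+0.08j,  0.04+0.27j], [(0.05-0.08j),  (0.09-0.09j),  (0.12-0.1j),  (0.27-0.45j)], [0.09-0.12j,  0.17-0.14j,  0.22-0.15j,  (0.52-0.72j)], [(-0.02+0.06j),  (-0.05+0.07j),  -0.07+0.08j,  (-0.12+0.33j)]] + [[(0.01-0.05j),(-0.01-0.07j),-0.02-0.08j,(0.04-0.27j)], [(0.05+0.08j),0.09+0.09j,(0.12+0.1j),0.27+0.45j], [(0.09+0.12j),(0.17+0.14j),0.22+0.15j,(0.52+0.72j)], [-0.02-0.06j,(-0.05-0.07j),-0.07-0.08j,-0.12-0.33j]] + [[0j, -0.00+0.00j, 0.00+0.00j, (-0+0j)], [(-0-0j), 0.00-0.00j, (-0-0j), 0.00-0.00j], [0.00+0.00j, -0.00+0.00j, 0.00+0.00j, (-0+0j)], [-0.00-0.00j, -0j, -0.00-0.00j, 0.00-0.00j]]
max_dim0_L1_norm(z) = 2.2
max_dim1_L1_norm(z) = 2.18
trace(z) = -0.71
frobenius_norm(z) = 1.80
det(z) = -0.00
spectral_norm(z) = 1.40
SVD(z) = [[0.23, -0.53, -0.75, -0.33], [0.66, -0.5, 0.36, 0.43], [0.67, 0.69, -0.27, -0.01], [-0.24, 0.06, -0.48, 0.84]] @ diag([1.4009604606095745, 1.1243754095916376, 0.0760877805543669, 0.0006129963752835884]) @ [[0.06, 0.07, 0.47, 0.88],[0.41, 0.86, -0.29, 0.07],[-0.08, 0.35, 0.81, -0.46],[-0.91, 0.36, -0.18, 0.13]]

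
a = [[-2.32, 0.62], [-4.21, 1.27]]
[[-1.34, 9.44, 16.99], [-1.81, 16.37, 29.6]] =a @ [[1.73, -5.46, -9.61],  [4.31, -5.21, -8.55]]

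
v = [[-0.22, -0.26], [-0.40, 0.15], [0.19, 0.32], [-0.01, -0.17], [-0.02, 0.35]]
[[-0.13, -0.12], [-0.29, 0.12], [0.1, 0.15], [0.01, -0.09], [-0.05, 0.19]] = v @ [[0.68,  -0.09], [-0.09,  0.53]]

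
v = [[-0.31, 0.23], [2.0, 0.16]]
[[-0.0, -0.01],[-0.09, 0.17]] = v @ [[-0.04, 0.08], [-0.06, 0.08]]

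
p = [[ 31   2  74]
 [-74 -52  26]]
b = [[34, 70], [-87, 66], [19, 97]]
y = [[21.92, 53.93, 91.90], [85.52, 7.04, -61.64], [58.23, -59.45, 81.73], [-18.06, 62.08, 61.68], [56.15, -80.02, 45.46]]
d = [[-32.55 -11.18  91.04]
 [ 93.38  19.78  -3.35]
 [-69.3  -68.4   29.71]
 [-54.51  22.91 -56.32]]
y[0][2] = 91.9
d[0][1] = -11.18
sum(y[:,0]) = 203.76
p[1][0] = -74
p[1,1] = -52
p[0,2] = 74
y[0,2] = 91.9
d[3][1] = 22.91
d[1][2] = -3.35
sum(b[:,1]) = 233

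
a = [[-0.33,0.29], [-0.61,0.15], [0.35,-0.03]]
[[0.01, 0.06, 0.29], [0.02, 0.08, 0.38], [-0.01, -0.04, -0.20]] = a@ [[-0.02, -0.11, -0.53],  [0.02, 0.09, 0.41]]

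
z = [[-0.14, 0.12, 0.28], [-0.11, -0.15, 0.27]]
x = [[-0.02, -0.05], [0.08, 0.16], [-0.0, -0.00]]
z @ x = [[0.01, 0.03], [-0.01, -0.02]]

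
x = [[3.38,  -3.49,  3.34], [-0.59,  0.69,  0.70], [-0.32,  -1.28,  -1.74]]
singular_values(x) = [5.92, 2.36, 0.47]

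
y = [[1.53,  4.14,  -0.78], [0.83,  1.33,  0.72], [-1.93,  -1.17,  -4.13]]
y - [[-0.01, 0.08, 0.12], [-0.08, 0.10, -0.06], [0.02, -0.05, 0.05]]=[[1.54, 4.06, -0.90], [0.91, 1.23, 0.78], [-1.95, -1.12, -4.18]]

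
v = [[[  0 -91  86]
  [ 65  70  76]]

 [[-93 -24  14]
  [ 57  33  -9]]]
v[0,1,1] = 70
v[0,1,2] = 76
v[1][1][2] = -9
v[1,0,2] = 14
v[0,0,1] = -91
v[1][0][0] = -93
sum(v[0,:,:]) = 206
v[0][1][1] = 70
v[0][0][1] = -91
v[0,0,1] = -91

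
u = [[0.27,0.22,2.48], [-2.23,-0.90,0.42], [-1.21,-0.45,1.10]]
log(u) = [[3.16-0.92j, 4.65-1.55j, -5.47+2.66j], [-8.33+2.23j, -11.31+3.78j, 18.89-6.46j], [(-0.77-0.1j), (0.08-0.17j), (0.45+0.28j)]]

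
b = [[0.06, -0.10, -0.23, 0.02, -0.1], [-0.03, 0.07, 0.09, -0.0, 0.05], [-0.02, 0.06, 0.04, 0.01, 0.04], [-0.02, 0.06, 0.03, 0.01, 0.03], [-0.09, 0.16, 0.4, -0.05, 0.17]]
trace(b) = 0.35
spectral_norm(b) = 0.57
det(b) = 0.00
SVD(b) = [[-0.49,-0.01,-0.82,-0.27,0.13], [0.22,-0.41,0.11,-0.33,0.81], [0.13,-0.60,-0.31,0.73,0.01], [0.11,-0.63,0.03,-0.52,-0.56], [0.83,0.28,-0.47,-0.12,-0.07]] @ diag([0.5710423500822741, 0.07366158806079927, 0.00738591758765827, 0.00544334407896197, 0.0006504486923025458]) @ [[-0.2, 0.37, 0.83, -0.09, 0.37], [0.16, -0.78, 0.44, -0.36, -0.21], [-0.69, -0.19, 0.15, 0.55, -0.4], [0.01, -0.46, -0.09, 0.44, 0.77], [0.68, 0.1, 0.3, 0.61, -0.26]]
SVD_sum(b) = [[0.06, -0.1, -0.23, 0.02, -0.1], [-0.03, 0.05, 0.10, -0.01, 0.05], [-0.01, 0.03, 0.06, -0.01, 0.03], [-0.01, 0.02, 0.05, -0.01, 0.02], [-0.1, 0.17, 0.39, -0.04, 0.17]] + [[-0.0,0.0,-0.00,0.0,0.0], [-0.00,0.02,-0.01,0.01,0.01], [-0.01,0.03,-0.02,0.02,0.01], [-0.01,0.04,-0.02,0.02,0.01], [0.0,-0.02,0.01,-0.01,-0.0]] + [[0.00, 0.00, -0.00, -0.00, 0.0], [-0.00, -0.00, 0.00, 0.0, -0.00], [0.0, 0.00, -0.00, -0.0, 0.0], [-0.00, -0.00, 0.0, 0.0, -0.0], [0.0, 0.00, -0.0, -0.00, 0.0]] + [[-0.00, 0.00, 0.0, -0.0, -0.0],[-0.00, 0.0, 0.0, -0.00, -0.00],[0.0, -0.00, -0.00, 0.0, 0.0],[-0.00, 0.00, 0.0, -0.0, -0.0],[-0.0, 0.0, 0.0, -0.00, -0.00]] + [[0.0, 0.00, 0.00, 0.00, -0.0], [0.0, 0.0, 0.00, 0.0, -0.00], [0.0, 0.00, 0.00, 0.00, -0.0], [-0.00, -0.00, -0.0, -0.00, 0.0], [-0.00, -0.00, -0.00, -0.00, 0.00]]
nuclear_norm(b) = 0.66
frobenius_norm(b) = 0.58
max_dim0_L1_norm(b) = 0.79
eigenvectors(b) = [[0.49, 0.37, -0.11, 0.84, 0.58], [-0.25, 0.08, -0.33, 0.26, 0.01], [-0.18, 0.45, -0.24, 0.23, 0.32], [-0.16, 0.33, -0.54, 0.32, 0.71], [-0.80, -0.74, 0.72, -0.27, -0.23]]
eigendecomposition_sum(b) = [[0.06, -0.12, -0.2, 0.01, -0.10], [-0.03, 0.06, 0.1, -0.01, 0.05], [-0.02, 0.04, 0.08, -0.00, 0.04], [-0.02, 0.04, 0.06, -0.0, 0.03], [-0.09, 0.19, 0.33, -0.02, 0.17]] + [[0.0, 0.01, -0.03, 0.01, 0.0], [0.00, 0.00, -0.01, 0.00, 0.00], [0.0, 0.01, -0.03, 0.01, 0.00], [0.00, 0.01, -0.02, 0.01, 0.0], [-0.0, -0.01, 0.05, -0.02, -0.01]] + [[-0.0, 0.00, -0.00, 0.00, -0.00],[-0.00, 0.01, -0.01, 0.0, -0.0],[-0.00, 0.01, -0.01, 0.00, -0.00],[-0.00, 0.01, -0.01, 0.01, -0.01],[0.01, -0.02, 0.02, -0.01, 0.01]] + [[0.0,0.01,-0.00,-0.0,0.0], [0.0,0.00,-0.00,-0.00,0.0], [0.0,0.0,-0.00,-0.0,0.00], [0.00,0.0,-0.00,-0.0,0.0], [-0.00,-0.0,0.00,0.00,-0.00]] + [[-0.0,0.00,0.00,-0.00,-0.0], [-0.00,0.00,0.0,-0.0,-0.00], [-0.00,0.0,0.0,-0.00,-0.0], [-0.0,0.0,0.00,-0.0,-0.0], [0.00,-0.0,-0.0,0.0,0.00]]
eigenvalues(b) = [0.36, -0.02, 0.02, 0.0, -0.0]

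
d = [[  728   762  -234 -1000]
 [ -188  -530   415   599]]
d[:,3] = [-1000, 599]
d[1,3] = 599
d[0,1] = 762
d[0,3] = -1000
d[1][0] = -188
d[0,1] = 762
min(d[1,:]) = -530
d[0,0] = 728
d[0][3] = -1000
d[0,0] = 728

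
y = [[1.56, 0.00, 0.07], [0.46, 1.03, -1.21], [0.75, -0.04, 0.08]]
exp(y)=[[4.84, -0.0, 0.18], [0.56, 2.85, -2.19], [1.87, -0.07, 1.17]]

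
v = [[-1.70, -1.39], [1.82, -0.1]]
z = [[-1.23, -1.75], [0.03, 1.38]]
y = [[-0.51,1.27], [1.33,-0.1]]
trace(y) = -0.61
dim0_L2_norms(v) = [2.49, 1.39]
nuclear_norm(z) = 3.13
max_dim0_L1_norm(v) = 3.52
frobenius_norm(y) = 1.91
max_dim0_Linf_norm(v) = 1.82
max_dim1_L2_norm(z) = 2.14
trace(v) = -1.80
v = z @ y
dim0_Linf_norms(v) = [1.82, 1.39]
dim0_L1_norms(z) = [1.26, 3.13]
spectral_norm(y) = 1.62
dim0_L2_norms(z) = [1.23, 2.23]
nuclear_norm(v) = 3.68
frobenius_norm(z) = 2.55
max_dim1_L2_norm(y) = 1.37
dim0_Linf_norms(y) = [1.33, 1.27]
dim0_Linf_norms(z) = [1.23, 1.75]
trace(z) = 0.15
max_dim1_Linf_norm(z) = 1.75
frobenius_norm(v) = 2.85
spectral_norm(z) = 2.46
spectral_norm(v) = 2.67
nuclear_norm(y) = 2.63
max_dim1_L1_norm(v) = 3.09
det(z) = -1.64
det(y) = -1.64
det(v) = 2.70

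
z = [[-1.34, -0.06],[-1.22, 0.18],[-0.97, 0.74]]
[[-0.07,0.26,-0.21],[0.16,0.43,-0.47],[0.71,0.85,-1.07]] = z @[[0.01,-0.23,0.21], [0.97,0.85,-1.17]]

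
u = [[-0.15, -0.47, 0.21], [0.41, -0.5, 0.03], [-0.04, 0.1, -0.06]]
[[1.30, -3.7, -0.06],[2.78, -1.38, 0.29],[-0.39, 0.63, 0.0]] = u @ [[1.95, 3.1, 0.34], [-4.05, 5.05, -0.34], [-1.49, -4.08, -0.81]]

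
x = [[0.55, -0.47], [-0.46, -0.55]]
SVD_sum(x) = [[0.28, -0.6], [0.13, -0.28]] + [[0.27, 0.13], [-0.59, -0.27]]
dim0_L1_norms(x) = [1.01, 1.02]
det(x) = -0.52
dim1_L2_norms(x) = [0.72, 0.72]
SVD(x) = [[0.91,0.42], [0.42,-0.91]] @ diag([0.7252256590819297, 0.7152256590819298]) @ [[0.42, -0.91], [0.91, 0.42]]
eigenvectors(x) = [[0.94, 0.35], [-0.34, 0.94]]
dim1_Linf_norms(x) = [0.55, 0.55]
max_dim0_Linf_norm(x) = 0.55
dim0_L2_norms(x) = [0.72, 0.72]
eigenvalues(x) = [0.72, -0.72]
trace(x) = 0.00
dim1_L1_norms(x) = [1.02, 1.01]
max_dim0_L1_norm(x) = 1.02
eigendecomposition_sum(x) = [[0.64, -0.24], [-0.23, 0.09]] + [[-0.09, -0.24], [-0.23, -0.64]]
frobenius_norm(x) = 1.02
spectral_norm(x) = 0.73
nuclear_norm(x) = 1.44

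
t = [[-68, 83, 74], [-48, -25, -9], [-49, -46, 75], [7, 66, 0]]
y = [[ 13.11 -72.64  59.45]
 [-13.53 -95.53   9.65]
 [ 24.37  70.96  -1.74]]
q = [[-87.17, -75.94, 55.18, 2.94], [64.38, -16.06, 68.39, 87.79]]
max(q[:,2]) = 68.39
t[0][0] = -68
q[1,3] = 87.79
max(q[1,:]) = 87.79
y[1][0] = -13.53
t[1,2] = -9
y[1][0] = -13.53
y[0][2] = 59.45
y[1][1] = -95.53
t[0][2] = 74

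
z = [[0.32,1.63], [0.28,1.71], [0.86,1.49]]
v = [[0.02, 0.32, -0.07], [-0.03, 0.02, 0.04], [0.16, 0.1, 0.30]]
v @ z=[[0.04, 0.48], [0.03, 0.04], [0.34, 0.88]]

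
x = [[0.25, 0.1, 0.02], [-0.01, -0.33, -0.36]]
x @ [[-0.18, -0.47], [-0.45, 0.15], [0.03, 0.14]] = [[-0.09, -0.10], [0.14, -0.10]]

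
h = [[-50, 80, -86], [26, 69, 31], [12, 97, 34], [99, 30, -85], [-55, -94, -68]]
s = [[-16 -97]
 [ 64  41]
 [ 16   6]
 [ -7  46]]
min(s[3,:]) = -7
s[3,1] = 46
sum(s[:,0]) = 57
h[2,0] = 12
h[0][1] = 80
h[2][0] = 12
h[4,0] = -55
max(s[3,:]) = 46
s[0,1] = -97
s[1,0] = 64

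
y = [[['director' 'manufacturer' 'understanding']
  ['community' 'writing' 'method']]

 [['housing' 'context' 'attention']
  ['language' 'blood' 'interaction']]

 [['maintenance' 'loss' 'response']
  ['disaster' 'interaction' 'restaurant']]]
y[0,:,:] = [['director', 'manufacturer', 'understanding'], ['community', 'writing', 'method']]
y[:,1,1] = ['writing', 'blood', 'interaction']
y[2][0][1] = 'loss'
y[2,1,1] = 'interaction'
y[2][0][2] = 'response'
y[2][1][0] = 'disaster'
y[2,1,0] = 'disaster'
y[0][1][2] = 'method'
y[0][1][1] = 'writing'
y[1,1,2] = 'interaction'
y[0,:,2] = ['understanding', 'method']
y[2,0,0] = 'maintenance'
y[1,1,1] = 'blood'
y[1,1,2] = 'interaction'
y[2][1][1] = 'interaction'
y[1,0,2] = 'attention'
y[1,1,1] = 'blood'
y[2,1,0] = 'disaster'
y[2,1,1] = 'interaction'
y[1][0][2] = 'attention'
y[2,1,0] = 'disaster'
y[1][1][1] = 'blood'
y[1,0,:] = ['housing', 'context', 'attention']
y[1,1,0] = 'language'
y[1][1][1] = 'blood'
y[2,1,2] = 'restaurant'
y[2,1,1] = 'interaction'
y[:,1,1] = ['writing', 'blood', 'interaction']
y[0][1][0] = 'community'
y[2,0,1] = 'loss'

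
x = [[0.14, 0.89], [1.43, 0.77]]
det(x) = -1.16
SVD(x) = [[-0.38, -0.93], [-0.93, 0.38]] @ diag([1.7310881245371355, 0.6729293462812443]) @ [[-0.8, -0.61], [0.61, -0.80]]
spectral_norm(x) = 1.73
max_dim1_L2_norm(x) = 1.62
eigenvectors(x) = [[-0.72, -0.51], [0.69, -0.86]]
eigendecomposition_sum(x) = [[-0.45, 0.27], [0.44, -0.26]] + [[0.59, 0.62], [0.99, 1.03]]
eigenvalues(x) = [-0.72, 1.63]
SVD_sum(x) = [[0.52, 0.39],[1.28, 0.97]] + [[-0.38,0.50],[0.15,-0.20]]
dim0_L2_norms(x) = [1.44, 1.18]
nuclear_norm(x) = 2.40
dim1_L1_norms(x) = [1.03, 2.2]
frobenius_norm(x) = 1.86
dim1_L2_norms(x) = [0.9, 1.62]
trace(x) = 0.91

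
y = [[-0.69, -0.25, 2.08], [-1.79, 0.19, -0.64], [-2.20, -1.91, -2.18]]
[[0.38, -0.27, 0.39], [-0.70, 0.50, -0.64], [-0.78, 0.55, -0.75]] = y @ [[0.28,-0.2,0.25], [-0.2,0.15,-0.18], [0.25,-0.18,0.25]]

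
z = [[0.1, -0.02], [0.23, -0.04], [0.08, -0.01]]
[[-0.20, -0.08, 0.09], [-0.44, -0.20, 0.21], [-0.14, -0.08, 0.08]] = z @ [[-1.48, -1.26, 1.15],[2.49, -2.3, 1.27]]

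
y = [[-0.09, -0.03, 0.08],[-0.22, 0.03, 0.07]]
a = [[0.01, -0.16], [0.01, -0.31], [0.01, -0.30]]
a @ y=[[0.03, -0.01, -0.01], [0.07, -0.01, -0.02], [0.07, -0.01, -0.02]]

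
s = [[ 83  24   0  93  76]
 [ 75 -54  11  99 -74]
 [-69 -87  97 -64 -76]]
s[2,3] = -64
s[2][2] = 97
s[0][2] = 0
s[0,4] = 76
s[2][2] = 97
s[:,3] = [93, 99, -64]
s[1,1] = -54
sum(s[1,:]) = 57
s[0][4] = 76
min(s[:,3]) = -64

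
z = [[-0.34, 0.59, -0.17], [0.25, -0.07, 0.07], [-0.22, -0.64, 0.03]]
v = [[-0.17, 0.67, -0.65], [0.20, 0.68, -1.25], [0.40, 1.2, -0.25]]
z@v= [[0.11, -0.03, -0.47], [-0.03, 0.2, -0.09], [-0.08, -0.55, 0.94]]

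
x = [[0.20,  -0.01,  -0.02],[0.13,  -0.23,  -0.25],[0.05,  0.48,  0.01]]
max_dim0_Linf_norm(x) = 0.48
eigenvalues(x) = [(0.19+0j), (-0.11+0.32j), (-0.11-0.32j)]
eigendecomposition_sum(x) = [[(0.19+0j),(-0.01-0j),-0.01-0.00j], [(0.01+0j),(-0-0j),(-0-0j)], [0.08+0.00j,-0.00-0.00j,-0.00-0.00j]] + [[0.00-0.00j, 0.00+0.01j, -0.01+0.00j], [0.06+0.01j, (-0.11+0.14j), -0.12-0.04j], [(-0.02-0.08j), 0.24+0.08j, 0.01+0.18j]] + [[0j, 0.00-0.01j, -0.01-0.00j],[(0.06-0.01j), (-0.11-0.14j), (-0.12+0.04j)],[-0.02+0.08j, 0.24-0.08j, 0.01-0.18j]]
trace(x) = -0.02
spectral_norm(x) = 0.55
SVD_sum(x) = [[0.0, -0.03, -0.01], [0.02, -0.29, -0.08], [-0.03, 0.44, 0.12]] + [[0.12, 0.04, -0.1], [0.15, 0.04, -0.12], [0.11, 0.03, -0.08]] + [[0.07, -0.02, 0.09], [-0.04, 0.01, -0.05], [-0.02, 0.01, -0.03]]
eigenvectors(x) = [[(0.92+0j),(-0.01-0.03j),(-0.01+0.03j)], [0.05+0.00j,(0.2-0.55j),(0.2+0.55j)], [(0.39+0j),(-0.81+0j),(-0.81-0j)]]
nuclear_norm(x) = 0.98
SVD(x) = [[-0.05, -0.56, 0.83], [-0.54, -0.68, -0.49], [0.84, -0.47, -0.26]] @ diag([0.5487089484360712, 0.29256561975552975, 0.13828900188823331]) @ [[-0.07, 0.96, 0.26], [-0.76, -0.22, 0.61], [0.64, -0.16, 0.75]]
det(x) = 0.02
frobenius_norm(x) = 0.64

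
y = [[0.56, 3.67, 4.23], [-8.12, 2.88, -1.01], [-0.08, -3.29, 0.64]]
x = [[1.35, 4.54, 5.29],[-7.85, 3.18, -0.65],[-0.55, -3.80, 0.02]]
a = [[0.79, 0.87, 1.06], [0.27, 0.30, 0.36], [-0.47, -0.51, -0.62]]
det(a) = 0.00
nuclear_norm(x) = 18.70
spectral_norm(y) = 8.77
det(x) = 166.14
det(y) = 132.52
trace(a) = 0.47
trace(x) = 4.55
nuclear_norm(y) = 17.23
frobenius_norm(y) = 10.87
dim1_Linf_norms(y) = [4.23, 8.12, 3.29]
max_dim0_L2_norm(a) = 1.28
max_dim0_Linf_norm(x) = 7.85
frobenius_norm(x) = 11.72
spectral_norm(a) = 1.91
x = a + y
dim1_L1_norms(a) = [2.72, 0.93, 1.6]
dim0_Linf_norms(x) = [7.85, 4.54, 5.29]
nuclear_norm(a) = 1.92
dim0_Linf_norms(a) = [0.79, 0.87, 1.06]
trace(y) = 4.08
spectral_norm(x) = 8.58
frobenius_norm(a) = 1.91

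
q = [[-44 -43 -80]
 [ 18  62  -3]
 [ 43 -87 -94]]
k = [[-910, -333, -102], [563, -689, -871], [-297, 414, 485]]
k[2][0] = -297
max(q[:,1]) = 62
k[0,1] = -333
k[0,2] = -102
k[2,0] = -297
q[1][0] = 18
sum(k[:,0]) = -644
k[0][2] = -102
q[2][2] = -94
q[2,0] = 43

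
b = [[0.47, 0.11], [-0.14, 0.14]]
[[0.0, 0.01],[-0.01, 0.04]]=b @ [[0.01, -0.03], [-0.04, 0.25]]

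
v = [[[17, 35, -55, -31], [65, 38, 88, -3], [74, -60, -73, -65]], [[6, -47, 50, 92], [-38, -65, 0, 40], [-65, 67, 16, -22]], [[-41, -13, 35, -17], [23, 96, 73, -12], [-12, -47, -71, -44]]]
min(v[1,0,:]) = -47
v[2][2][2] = -71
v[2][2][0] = -12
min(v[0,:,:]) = -73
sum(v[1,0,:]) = 101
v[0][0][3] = -31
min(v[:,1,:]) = -65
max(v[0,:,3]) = -3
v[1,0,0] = 6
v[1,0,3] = 92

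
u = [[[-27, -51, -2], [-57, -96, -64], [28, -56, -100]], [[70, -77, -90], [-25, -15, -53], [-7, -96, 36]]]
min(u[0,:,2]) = -100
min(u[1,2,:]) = -96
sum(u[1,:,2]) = -107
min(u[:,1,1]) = -96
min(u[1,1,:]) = -53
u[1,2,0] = -7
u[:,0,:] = [[-27, -51, -2], [70, -77, -90]]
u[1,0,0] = 70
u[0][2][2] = -100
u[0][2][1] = -56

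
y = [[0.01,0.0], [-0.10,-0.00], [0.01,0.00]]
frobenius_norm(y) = 0.10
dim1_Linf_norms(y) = [0.01, 0.1, 0.01]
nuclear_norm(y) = 0.10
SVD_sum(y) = [[0.01,0.0], [-0.10,0.0], [0.01,0.00]] + [[-0.0, -0.0], [-0.0, -0.0], [-0.0, -0.0]]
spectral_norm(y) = 0.10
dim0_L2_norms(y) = [0.1, 0.0]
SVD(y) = [[-0.1, 0.99], [0.99, 0.11], [-0.1, 0.09]] @ diag([0.10099504938362078, -0.0]) @ [[-1.0, -0.0], [0.0, 1.00]]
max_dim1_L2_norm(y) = 0.1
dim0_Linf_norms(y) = [0.1, 0.0]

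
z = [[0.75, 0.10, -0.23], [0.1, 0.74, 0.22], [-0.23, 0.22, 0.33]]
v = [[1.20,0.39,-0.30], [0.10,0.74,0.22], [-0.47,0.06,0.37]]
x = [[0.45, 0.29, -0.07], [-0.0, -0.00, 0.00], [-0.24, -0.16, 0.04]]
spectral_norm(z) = 0.85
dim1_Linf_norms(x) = [0.45, 0.0, 0.24]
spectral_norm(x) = 0.61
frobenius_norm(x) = 0.61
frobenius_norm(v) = 1.63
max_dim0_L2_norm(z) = 0.79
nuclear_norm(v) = 2.34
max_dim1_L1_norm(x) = 0.81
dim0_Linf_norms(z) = [0.75, 0.74, 0.33]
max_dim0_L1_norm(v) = 1.77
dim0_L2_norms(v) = [1.29, 0.84, 0.52]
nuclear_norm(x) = 0.62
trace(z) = 1.82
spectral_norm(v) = 1.42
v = z + x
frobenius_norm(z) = 1.20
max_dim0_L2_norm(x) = 0.51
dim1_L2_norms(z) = [0.79, 0.78, 0.46]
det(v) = 0.15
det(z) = 0.09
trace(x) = 0.49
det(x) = 0.00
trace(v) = 2.31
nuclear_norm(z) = 1.82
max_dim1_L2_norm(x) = 0.54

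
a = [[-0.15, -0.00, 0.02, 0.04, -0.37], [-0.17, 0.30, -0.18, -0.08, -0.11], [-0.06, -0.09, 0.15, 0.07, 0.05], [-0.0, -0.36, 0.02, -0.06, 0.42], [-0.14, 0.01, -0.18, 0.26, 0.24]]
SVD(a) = [[-0.44, -0.22, -0.68, -0.47, -0.26], [-0.41, 0.54, 0.34, -0.55, 0.35], [0.14, -0.15, -0.42, 0.05, 0.88], [0.75, -0.06, 0.02, -0.66, -0.08], [0.24, 0.80, -0.49, 0.2, -0.15]] @ diag([0.7217533247548449, 0.4412257416530377, 0.30066784530973373, 0.19836152967288503, 0.1214229527341883]) @ [[0.13, -0.56, 0.08, 0.06, 0.81], [-0.37, 0.46, -0.61, 0.34, 0.41], [0.46, 0.42, -0.16, -0.71, 0.28], [0.67, 0.34, 0.24, 0.61, 0.06], [-0.43, 0.42, 0.74, -0.08, 0.29]]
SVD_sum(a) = [[-0.04,0.18,-0.03,-0.02,-0.26], [-0.04,0.17,-0.02,-0.02,-0.24], [0.01,-0.06,0.01,0.01,0.08], [0.07,-0.3,0.04,0.03,0.44], [0.02,-0.1,0.01,0.01,0.14]] + [[0.04, -0.04, 0.06, -0.03, -0.04],  [-0.09, 0.11, -0.14, 0.08, 0.10],  [0.02, -0.03, 0.04, -0.02, -0.03],  [0.01, -0.01, 0.02, -0.01, -0.01],  [-0.13, 0.16, -0.21, 0.12, 0.15]] + [[-0.09, -0.09, 0.03, 0.15, -0.06],[0.05, 0.04, -0.02, -0.07, 0.03],[-0.06, -0.05, 0.02, 0.09, -0.04],[0.0, 0.00, -0.0, -0.0, 0.00],[-0.07, -0.06, 0.02, 0.11, -0.04]] + [[-0.06, -0.03, -0.02, -0.06, -0.01], [-0.07, -0.04, -0.03, -0.07, -0.01], [0.01, 0.00, 0.0, 0.01, 0.00], [-0.09, -0.04, -0.03, -0.08, -0.01], [0.03, 0.01, 0.01, 0.02, 0.0]] + [[0.01,-0.01,-0.02,0.00,-0.01], [-0.02,0.02,0.03,-0.0,0.01], [-0.05,0.05,0.08,-0.01,0.03], [0.0,-0.00,-0.01,0.0,-0.00], [0.01,-0.01,-0.01,0.00,-0.01]]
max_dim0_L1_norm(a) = 1.19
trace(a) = 0.48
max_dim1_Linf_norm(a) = 0.42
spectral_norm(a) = 0.72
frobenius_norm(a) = 0.93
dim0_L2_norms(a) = [0.27, 0.48, 0.3, 0.29, 0.62]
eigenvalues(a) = [(-0.28+0.03j), (-0.28-0.03j), (0.15+0j), (0.35+0j), (0.54+0j)]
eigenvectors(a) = [[(0.85+0j), (0.85-0j), 0.46+0.00j, (-0.41+0j), -0.19+0.00j],[(0.35+0.03j), 0.35-0.03j, (-0.51+0j), (0.73+0j), (-0.53+0j)],[(0.16+0j), (0.16-0j), (-0.59+0j), -0.10+0.00j, 0.32+0.00j],[-0.04+0.15j, -0.04-0.15j, -0.01+0.00j, (-0.09+0j), (0.63+0j)],[(0.3-0.06j), 0.30+0.06j, (-0.41+0j), (0.54+0j), (0.43+0j)]]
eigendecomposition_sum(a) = [[(-0.1+0.03j), 0.01+0.37j, -0.03-0.03j, 0.05+0.59j, (-0.09-0.38j)], [-0.04+0.01j, (-0.01+0.15j), -0.01-0.02j, 0.24j, -0.02-0.16j], [-0.02+0.01j, 0.00+0.07j, -0.01-0.01j, (0.01+0.11j), -0.02-0.07j], [(-0-0.02j), -0.06-0.02j, 0.01-0.00j, (-0.11-0.02j), (0.07+0j)], [-0.03+0.02j, (0.03+0.13j), -0.01-0.01j, 0.06+0.21j, -0.06-0.13j]] + [[(-0.1-0.03j), (0.01-0.37j), -0.03+0.03j, (0.05-0.59j), (-0.09+0.38j)], [-0.04-0.01j, -0.01-0.15j, (-0.01+0.02j), -0.24j, -0.02+0.16j], [-0.02-0.01j, -0.07j, (-0.01+0.01j), 0.01-0.11j, -0.02+0.07j], [-0.00+0.02j, (-0.06+0.02j), 0.01+0.00j, -0.11+0.02j, 0.07-0.00j], [(-0.03-0.02j), (0.03-0.13j), -0.01+0.01j, (0.06-0.21j), -0.06+0.13j]] + [[0.02-0.00j, (-0.03-0j), -0.11+0.00j, (0.02-0j), (0.03+0j)], [-0.02+0.00j, 0.03+0.00j, 0.12-0.00j, (-0.02+0j), (-0.04-0j)], [-0.03+0.00j, (0.03+0j), (0.14-0j), -0.02+0.00j, (-0.04-0j)], [(-0+0j), 0j, 0.00-0.00j, -0.00+0.00j, (-0-0j)], [(-0.02+0j), (0.02+0j), (0.09-0j), (-0.02+0j), (-0.03-0j)]] + [[(0.04+0j), -0.06-0.00j, 0.17+0.00j, -0.04-0.00j, -0.13+0.00j],[-0.06-0.00j, 0.11+0.00j, -0.31-0.00j, 0.07+0.00j, (0.23-0j)],[(0.01+0j), (-0.02-0j), (0.04+0j), -0.01-0.00j, -0.03+0.00j],[0.01+0.00j, -0.01-0.00j, (0.04+0j), -0.01-0.00j, (-0.03+0j)],[-0.05-0.00j, (0.08+0j), -0.23-0.00j, (0.05+0j), (0.17-0j)]] + [[0j, 0.06+0.00j, 0.01+0.00j, (-0.05+0j), -0.09-0.00j], [0.01+0.00j, 0.18+0.00j, 0.03+0.00j, -0.13+0.00j, -0.26-0.00j], [-0.00-0.00j, -0.11-0.00j, -0.02-0.00j, (0.08-0j), (0.16+0j)], [-0.01-0.00j, (-0.22-0j), -0.04-0.00j, 0.16-0.00j, 0.31+0.00j], [(-0-0j), -0.15-0.00j, (-0.02-0j), (0.11-0j), 0.21+0.00j]]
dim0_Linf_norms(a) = [0.17, 0.36, 0.18, 0.26, 0.42]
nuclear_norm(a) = 1.78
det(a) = 0.00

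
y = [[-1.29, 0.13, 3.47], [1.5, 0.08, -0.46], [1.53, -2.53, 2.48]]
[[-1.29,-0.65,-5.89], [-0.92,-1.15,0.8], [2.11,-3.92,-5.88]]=y@ [[-0.69,-0.96,-0.03], [-1.8,0.42,0.61], [-0.56,-0.56,-1.73]]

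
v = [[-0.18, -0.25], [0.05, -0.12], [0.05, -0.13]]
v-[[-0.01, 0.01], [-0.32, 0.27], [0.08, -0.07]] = [[-0.17, -0.26], [0.37, -0.39], [-0.03, -0.06]]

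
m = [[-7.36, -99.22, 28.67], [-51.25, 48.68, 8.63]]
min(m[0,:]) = -99.22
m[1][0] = -51.25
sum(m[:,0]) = -58.61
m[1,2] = 8.63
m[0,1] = -99.22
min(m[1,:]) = -51.25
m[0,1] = -99.22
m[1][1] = 48.68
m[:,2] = [28.67, 8.63]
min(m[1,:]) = -51.25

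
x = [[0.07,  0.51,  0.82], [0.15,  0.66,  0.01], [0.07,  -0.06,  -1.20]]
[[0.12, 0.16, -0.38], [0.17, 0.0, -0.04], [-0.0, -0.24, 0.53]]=x@[[0.02,-0.34,-0.05], [0.25,0.08,-0.04], [-0.01,0.18,-0.44]]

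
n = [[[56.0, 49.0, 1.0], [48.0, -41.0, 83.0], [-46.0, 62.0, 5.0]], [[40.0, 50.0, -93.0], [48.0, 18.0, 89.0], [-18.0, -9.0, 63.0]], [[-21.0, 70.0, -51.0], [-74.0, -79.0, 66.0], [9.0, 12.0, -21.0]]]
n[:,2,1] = [62.0, -9.0, 12.0]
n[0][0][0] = 56.0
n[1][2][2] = 63.0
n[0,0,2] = 1.0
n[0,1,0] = 48.0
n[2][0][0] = -21.0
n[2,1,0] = -74.0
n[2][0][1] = 70.0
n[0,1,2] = 83.0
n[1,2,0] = -18.0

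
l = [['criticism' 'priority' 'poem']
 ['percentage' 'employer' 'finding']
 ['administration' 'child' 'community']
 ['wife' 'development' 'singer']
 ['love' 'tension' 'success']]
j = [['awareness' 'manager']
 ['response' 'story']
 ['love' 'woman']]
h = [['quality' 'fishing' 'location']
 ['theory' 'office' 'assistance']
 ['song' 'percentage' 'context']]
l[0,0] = 'criticism'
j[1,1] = 'story'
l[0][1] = 'priority'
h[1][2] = 'assistance'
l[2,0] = 'administration'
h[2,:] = ['song', 'percentage', 'context']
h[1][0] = 'theory'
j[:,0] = ['awareness', 'response', 'love']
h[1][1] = 'office'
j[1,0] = 'response'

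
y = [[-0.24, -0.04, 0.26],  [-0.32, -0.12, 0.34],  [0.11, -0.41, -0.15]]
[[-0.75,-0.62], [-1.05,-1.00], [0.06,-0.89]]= y @[[2.8, 1.88], [0.67, 2.76], [-0.21, -0.21]]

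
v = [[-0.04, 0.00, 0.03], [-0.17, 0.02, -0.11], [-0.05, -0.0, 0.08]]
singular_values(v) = [0.2, 0.11, 0.0]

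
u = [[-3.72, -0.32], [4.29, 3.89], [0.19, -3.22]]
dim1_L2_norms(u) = [3.73, 5.79, 3.23]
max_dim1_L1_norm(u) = 8.18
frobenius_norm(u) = 7.61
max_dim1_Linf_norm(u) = 4.29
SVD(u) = [[-0.45, -0.63], [0.85, -0.08], [-0.28, 0.77]] @ diag([6.821078596957934, 3.3696270971907847]) @ [[0.77, 0.64],[0.64, -0.77]]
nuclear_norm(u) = 10.19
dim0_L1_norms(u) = [8.2, 7.43]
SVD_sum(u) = [[-2.37, -1.96],[4.46, 3.68],[-1.47, -1.21]] + [[-1.35, 1.64], [-0.17, 0.21], [1.66, -2.01]]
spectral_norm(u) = 6.82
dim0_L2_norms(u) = [5.68, 5.06]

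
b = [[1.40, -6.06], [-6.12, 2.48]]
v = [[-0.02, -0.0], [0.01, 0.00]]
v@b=[[-0.03, 0.12], [0.01, -0.06]]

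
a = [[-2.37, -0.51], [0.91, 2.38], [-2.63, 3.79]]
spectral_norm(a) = 4.93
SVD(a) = [[-0.16, 0.75], [-0.32, -0.66], [-0.93, 0.09]] @ diag([4.92673706737784, 3.0623131565738344]) @ [[0.52, -0.86], [-0.86, -0.52]]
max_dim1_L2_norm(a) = 4.61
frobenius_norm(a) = 5.80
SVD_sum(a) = [[-0.41, 0.68],[-0.81, 1.34],[-2.38, 3.94]] + [[-1.96, -1.19], [1.72, 1.04], [-0.25, -0.15]]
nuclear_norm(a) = 7.99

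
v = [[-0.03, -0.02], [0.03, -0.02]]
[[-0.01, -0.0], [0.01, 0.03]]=v@[[0.29,0.48], [0.16,-0.58]]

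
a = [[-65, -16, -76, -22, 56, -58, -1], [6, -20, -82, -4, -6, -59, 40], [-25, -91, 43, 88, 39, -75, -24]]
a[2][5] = -75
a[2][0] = -25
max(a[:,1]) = -16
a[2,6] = -24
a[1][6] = 40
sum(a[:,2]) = -115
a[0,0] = -65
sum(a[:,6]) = 15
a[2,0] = -25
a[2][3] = 88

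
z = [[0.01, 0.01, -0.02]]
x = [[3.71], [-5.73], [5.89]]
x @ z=[[0.04, 0.04, -0.07], [-0.06, -0.06, 0.11], [0.06, 0.06, -0.12]]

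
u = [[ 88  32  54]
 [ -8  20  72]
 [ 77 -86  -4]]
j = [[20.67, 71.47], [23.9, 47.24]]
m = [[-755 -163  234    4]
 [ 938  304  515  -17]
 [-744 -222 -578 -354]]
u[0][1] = 32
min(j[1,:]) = 23.9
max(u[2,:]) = 77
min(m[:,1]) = -222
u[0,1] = 32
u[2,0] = 77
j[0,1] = 71.47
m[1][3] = -17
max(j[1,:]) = 47.24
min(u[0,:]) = 32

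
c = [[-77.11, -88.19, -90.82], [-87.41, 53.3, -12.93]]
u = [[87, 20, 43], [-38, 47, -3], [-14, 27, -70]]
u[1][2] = -3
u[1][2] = -3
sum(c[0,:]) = -256.12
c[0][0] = -77.11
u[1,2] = -3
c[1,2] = -12.93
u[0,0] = 87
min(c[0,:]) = -90.82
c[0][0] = -77.11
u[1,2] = -3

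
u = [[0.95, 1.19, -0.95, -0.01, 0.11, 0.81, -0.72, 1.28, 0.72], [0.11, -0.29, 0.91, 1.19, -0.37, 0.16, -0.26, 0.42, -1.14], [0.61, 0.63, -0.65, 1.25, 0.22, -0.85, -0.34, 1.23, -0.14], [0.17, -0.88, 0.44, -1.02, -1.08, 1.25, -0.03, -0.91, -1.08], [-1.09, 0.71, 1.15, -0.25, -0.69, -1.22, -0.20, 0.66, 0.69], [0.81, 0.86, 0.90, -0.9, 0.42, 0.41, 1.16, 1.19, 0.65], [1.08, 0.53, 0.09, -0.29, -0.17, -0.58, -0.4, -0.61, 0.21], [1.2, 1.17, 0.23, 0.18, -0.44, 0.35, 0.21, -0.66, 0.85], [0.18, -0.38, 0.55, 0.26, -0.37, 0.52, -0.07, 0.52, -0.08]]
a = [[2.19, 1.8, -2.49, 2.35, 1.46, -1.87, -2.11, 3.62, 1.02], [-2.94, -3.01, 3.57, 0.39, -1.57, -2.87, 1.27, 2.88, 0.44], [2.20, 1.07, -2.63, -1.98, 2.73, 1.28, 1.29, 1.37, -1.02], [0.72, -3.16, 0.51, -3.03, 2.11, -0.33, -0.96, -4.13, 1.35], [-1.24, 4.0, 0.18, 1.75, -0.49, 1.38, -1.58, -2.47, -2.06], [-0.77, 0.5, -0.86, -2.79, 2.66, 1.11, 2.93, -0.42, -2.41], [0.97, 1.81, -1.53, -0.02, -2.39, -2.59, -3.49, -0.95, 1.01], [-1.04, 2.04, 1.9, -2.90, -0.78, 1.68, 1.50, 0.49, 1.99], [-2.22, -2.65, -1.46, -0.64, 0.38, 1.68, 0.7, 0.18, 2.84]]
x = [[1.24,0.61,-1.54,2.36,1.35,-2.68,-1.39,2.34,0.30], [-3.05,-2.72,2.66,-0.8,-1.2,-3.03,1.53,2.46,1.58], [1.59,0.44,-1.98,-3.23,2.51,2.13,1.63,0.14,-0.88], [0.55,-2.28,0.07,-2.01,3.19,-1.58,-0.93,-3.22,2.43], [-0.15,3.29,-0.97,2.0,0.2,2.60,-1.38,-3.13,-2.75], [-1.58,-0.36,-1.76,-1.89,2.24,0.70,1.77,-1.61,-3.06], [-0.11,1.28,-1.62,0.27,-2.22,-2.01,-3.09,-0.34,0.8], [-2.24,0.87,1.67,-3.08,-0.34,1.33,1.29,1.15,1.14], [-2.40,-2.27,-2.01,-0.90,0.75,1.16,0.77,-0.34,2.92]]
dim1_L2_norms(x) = [5.13, 6.78, 5.6, 6.27, 6.47, 5.47, 4.86, 4.92, 5.19]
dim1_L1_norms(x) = [13.81, 19.03, 14.53, 16.26, 16.47, 14.97, 11.74, 13.11, 13.52]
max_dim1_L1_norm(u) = 7.3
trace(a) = -6.02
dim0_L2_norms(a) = [5.28, 7.36, 5.91, 6.2, 5.5, 5.38, 5.89, 6.91, 5.21]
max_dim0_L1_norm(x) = 17.22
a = x + u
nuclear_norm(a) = 46.84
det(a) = -202474.28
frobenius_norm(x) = 17.01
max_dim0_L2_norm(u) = 2.66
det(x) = 12192.37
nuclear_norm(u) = 17.15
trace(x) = -3.59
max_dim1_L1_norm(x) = 19.03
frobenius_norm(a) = 18.01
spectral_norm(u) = 3.77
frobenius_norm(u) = 6.57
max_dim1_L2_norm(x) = 6.78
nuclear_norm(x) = 43.88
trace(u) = -2.43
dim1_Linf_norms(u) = [1.28, 1.19, 1.25, 1.25, 1.22, 1.19, 1.08, 1.2, 0.55]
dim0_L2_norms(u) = [2.41, 2.39, 2.2, 2.25, 1.54, 2.31, 1.52, 2.66, 2.16]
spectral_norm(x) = 9.70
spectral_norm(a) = 9.59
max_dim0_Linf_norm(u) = 1.28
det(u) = -44.05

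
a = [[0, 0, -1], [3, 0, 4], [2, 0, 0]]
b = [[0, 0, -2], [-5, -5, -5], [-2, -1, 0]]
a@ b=[[2, 1, 0], [-8, -4, -6], [0, 0, -4]]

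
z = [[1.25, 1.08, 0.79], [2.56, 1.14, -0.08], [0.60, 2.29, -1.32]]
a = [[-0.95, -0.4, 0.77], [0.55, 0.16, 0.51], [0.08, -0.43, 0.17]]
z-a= [[2.20, 1.48, 0.02], [2.01, 0.98, -0.59], [0.52, 2.72, -1.49]]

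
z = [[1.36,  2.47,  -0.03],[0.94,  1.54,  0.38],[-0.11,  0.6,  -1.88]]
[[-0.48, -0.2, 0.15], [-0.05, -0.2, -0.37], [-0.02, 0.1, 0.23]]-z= [[-1.84, -2.67, 0.18], [-0.99, -1.74, -0.75], [0.09, -0.50, 2.11]]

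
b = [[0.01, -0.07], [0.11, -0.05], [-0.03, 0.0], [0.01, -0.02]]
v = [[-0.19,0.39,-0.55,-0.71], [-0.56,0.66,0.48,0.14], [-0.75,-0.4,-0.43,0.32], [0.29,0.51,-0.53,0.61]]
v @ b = [[0.05, 0.01], [0.05, 0.00], [-0.04, 0.07], [0.08, -0.06]]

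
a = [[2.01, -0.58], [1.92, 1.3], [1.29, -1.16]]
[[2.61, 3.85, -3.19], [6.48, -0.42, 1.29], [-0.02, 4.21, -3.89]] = a @[[1.92,1.28,-0.91],[2.15,-2.21,2.34]]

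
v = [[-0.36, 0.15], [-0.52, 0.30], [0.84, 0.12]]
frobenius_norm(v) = 1.11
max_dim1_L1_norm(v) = 0.96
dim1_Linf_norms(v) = [0.36, 0.52, 0.84]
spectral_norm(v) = 1.06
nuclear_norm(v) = 1.40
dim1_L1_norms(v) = [0.51, 0.82, 0.96]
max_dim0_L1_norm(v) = 1.72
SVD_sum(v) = [[-0.37, 0.04], [-0.55, 0.06], [0.82, -0.09]] + [[0.01, 0.11], [0.03, 0.24], [0.02, 0.21]]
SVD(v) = [[-0.35, -0.32], [-0.52, -0.71], [0.78, -0.62]] @ diag([1.0571831161690084, 0.33891571059362924]) @ [[0.99, -0.11], [-0.11, -0.99]]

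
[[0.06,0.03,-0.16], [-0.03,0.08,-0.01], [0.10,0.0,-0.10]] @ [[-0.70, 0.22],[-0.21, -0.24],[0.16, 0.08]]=[[-0.07,-0.01], [0.00,-0.03], [-0.09,0.01]]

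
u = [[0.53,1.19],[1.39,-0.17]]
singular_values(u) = [1.54, 1.13]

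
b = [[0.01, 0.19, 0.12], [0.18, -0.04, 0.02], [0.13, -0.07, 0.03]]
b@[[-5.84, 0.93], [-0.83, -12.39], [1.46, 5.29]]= [[-0.04,-1.71], [-0.99,0.77], [-0.66,1.15]]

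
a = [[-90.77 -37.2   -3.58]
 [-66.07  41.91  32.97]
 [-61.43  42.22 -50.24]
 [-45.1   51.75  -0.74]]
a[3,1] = 51.75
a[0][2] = -3.58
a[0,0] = -90.77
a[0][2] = -3.58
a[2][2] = -50.24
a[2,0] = -61.43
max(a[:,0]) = -45.1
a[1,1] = 41.91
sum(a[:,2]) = -21.59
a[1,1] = 41.91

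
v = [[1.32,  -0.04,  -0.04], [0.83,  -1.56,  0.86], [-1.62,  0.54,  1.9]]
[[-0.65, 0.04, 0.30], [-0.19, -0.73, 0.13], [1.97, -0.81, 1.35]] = v @ [[-0.47,  0.02,  0.27], [0.19,  0.22,  0.50], [0.58,  -0.47,  0.8]]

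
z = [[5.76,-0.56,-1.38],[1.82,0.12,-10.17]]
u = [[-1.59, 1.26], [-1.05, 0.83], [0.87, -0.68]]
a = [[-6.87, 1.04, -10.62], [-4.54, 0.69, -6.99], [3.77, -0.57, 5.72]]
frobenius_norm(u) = 2.67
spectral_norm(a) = 16.68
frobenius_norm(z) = 11.92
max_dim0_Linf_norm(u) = 1.59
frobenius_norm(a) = 16.68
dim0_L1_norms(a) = [15.18, 2.3, 23.33]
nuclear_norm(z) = 15.97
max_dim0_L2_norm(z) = 10.26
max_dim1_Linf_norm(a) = 10.62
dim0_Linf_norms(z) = [5.76, 0.56, 10.17]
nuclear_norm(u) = 2.68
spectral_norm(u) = 2.67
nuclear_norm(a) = 16.74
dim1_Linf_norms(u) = [1.59, 1.05, 0.87]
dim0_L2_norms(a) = [9.06, 1.37, 13.94]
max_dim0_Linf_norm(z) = 10.17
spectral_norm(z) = 10.69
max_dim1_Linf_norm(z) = 10.17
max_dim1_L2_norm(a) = 12.69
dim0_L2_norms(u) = [2.09, 1.65]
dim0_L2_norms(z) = [6.04, 0.57, 10.26]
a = u @ z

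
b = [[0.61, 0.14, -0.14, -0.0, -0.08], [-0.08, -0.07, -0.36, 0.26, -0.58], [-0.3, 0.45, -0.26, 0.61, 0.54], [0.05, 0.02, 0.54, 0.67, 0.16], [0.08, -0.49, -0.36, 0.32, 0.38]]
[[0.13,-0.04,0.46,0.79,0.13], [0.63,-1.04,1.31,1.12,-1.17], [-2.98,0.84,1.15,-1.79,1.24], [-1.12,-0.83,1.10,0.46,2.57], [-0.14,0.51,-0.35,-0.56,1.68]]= b @ [[0.53,  -0.11,  0.22,  1.32,  1.08], [-2.1,  0.38,  1.28,  -0.63,  -1.21], [0.26,  -0.87,  -0.26,  0.77,  1.39], [-1.44,  -0.98,  2.11,  0.53,  2.17], [-1.72,  1.86,  -1.33,  -2.28,  2.12]]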